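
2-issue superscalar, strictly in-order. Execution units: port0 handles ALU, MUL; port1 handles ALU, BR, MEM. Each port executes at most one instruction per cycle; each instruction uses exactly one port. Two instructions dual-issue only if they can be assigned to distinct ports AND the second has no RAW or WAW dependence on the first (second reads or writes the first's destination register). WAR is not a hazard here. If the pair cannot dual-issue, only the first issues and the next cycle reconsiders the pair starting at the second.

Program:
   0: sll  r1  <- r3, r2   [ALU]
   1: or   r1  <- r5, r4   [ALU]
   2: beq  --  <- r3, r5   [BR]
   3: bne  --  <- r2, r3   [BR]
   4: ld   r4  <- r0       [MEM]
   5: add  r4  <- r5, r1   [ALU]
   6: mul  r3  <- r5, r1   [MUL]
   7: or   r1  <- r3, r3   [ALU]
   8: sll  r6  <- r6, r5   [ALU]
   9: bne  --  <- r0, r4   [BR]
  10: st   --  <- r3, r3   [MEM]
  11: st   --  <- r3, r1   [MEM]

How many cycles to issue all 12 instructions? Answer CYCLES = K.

t=0 i0:sll.ALU ; WAW r1
t=1 i1&i2:or.ALU+beq.BR ; dual
t=2 i3:bne.BR ; no-port BR/MEM
t=3 i4:ld.MEM ; WAW r4
t=4 i5&i6:add.ALU+mul.MUL ; dual
t=5 i7&i8:or.ALU+sll.ALU ; dual
t=6 i9:bne.BR ; no-port BR/MEM
t=7 i10:st.MEM ; no-port MEM/MEM
t=8 i11:st.MEM ; tail

CYCLES = 9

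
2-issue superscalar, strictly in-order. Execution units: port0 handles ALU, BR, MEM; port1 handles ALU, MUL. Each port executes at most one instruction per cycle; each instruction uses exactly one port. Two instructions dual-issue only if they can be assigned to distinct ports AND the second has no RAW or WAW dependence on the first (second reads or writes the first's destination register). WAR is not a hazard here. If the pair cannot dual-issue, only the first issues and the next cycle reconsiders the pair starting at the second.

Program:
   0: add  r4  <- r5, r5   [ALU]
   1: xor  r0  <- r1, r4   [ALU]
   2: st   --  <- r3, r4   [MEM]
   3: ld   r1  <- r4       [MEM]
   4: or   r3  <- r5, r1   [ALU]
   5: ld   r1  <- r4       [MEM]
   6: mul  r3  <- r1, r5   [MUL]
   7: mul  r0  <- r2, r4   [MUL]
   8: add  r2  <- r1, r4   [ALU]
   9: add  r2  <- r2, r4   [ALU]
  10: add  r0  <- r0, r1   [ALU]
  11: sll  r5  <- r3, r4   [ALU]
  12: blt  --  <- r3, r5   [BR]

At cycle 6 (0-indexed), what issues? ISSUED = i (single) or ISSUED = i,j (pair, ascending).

ISSUED = 9,10

c0: i0 add.ALU  RAW r4
c1: i1,i2 xor.ALU/st.MEM  dual
c2: i3 ld.MEM  RAW r1
c3: i4,i5 or.ALU/ld.MEM  dual
c4: i6 mul.MUL  no-port MUL/MUL
c5: i7,i8 mul.MUL/add.ALU  dual
c6: i9,i10 add.ALU/add.ALU  dual
c7: i11 sll.ALU  RAW r5
c8: i12 blt.BR  tail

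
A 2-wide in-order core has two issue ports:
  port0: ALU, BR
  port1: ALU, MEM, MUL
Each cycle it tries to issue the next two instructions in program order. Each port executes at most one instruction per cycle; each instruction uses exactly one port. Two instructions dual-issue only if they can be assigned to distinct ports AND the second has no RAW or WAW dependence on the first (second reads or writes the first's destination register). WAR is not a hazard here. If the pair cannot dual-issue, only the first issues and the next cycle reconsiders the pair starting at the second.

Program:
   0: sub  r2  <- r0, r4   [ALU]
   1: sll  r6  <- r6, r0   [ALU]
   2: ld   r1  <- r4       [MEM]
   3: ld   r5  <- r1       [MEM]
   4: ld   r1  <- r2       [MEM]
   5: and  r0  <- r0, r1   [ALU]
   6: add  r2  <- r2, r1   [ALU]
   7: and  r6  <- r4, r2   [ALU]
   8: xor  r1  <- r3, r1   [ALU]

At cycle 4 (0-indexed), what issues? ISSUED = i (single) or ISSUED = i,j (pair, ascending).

ISSUED = 5,6

t=0 i0,i1:sub sll ; pair
t=1 i2:ld ; no-port MEM/MEM
t=2 i3:ld ; no-port MEM/MEM
t=3 i4:ld ; RAW r1
t=4 i5,i6:and add ; pair
t=5 i7,i8:and xor ; pair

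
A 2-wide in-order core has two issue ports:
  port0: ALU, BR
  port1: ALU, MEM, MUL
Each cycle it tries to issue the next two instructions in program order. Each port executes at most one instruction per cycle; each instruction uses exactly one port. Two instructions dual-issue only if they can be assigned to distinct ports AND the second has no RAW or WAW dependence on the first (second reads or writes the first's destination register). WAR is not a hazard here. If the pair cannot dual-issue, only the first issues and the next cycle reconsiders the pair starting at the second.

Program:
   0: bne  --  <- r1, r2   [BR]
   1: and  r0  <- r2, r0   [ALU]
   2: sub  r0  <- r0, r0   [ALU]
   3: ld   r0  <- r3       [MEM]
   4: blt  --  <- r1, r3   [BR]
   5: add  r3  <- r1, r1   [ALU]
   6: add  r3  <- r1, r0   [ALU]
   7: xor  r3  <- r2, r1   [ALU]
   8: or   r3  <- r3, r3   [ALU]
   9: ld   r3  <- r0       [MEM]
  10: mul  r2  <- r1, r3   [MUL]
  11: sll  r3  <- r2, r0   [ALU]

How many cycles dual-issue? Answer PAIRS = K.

[0] i0&i1  bne.BR and.ALU  -- dual
[1] i2  sub.ALU  -- WAW r0
[2] i3&i4  ld.MEM blt.BR  -- dual
[3] i5  add.ALU  -- WAW r3
[4] i6  add.ALU  -- WAW r3
[5] i7  xor.ALU  -- RAW+WAW r3
[6] i8  or.ALU  -- WAW r3
[7] i9  ld.MEM  -- no-port MEM/MUL
[8] i10  mul.MUL  -- RAW r2
[9] i11  sll.ALU  -- tail

PAIRS = 2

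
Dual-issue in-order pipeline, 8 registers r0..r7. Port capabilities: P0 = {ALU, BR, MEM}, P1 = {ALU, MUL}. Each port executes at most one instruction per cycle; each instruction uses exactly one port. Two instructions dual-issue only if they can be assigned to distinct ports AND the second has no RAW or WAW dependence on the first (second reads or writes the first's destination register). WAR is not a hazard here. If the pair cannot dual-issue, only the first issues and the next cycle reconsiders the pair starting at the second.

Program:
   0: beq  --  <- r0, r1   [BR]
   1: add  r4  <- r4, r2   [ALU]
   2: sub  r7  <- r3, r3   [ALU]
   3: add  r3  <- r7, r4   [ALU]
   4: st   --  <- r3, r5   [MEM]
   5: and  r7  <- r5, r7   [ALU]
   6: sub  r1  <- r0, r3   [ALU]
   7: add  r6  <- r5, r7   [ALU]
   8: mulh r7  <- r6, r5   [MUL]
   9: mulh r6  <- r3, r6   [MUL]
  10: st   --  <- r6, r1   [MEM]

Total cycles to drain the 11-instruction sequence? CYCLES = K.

c0: i0,i1 beq.BR/add.ALU  pair
c1: i2 sub.ALU  RAW r7
c2: i3 add.ALU  RAW r3
c3: i4,i5 st.MEM/and.ALU  pair
c4: i6,i7 sub.ALU/add.ALU  pair
c5: i8 mulh.MUL  no-port MUL/MUL
c6: i9 mulh.MUL  RAW r6
c7: i10 st.MEM  tail

CYCLES = 8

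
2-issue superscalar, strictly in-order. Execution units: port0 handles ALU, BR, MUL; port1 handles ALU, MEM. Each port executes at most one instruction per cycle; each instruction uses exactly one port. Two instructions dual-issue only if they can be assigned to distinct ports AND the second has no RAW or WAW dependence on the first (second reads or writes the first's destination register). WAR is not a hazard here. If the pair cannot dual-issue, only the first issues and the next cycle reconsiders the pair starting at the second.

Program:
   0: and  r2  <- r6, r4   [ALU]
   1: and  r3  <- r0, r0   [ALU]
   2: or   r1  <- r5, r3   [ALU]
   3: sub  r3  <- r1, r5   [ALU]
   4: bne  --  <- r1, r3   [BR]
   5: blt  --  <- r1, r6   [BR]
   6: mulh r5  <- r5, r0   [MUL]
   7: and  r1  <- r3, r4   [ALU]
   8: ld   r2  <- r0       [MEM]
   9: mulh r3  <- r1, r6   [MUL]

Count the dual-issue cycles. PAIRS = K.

0. and;and @i0/i1  | dual
1. or @i2  | RAW r1
2. sub @i3  | RAW r3
3. bne @i4  | no-port BR/BR
4. blt @i5  | no-port BR/MUL
5. mulh;and @i6/i7  | dual
6. ld;mulh @i8/i9  | dual

PAIRS = 3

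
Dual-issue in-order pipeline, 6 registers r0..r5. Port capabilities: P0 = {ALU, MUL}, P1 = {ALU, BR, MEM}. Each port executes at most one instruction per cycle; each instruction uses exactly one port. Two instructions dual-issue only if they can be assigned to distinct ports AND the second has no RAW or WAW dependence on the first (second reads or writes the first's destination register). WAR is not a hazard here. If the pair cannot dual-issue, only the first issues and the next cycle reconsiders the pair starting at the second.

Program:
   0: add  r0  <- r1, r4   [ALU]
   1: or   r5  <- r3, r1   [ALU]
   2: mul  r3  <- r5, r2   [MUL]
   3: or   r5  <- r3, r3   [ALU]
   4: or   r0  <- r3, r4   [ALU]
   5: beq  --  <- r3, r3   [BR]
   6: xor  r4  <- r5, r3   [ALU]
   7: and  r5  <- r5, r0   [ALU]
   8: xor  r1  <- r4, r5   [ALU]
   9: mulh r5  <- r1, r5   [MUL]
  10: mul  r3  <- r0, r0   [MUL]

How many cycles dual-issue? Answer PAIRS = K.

[0] i0+i1  add+or  -- dual
[1] i2  mul  -- RAW r3
[2] i3+i4  or+or  -- dual
[3] i5+i6  beq+xor  -- dual
[4] i7  and  -- RAW r5
[5] i8  xor  -- RAW r1
[6] i9  mulh  -- no-port MUL/MUL
[7] i10  mul  -- tail

PAIRS = 3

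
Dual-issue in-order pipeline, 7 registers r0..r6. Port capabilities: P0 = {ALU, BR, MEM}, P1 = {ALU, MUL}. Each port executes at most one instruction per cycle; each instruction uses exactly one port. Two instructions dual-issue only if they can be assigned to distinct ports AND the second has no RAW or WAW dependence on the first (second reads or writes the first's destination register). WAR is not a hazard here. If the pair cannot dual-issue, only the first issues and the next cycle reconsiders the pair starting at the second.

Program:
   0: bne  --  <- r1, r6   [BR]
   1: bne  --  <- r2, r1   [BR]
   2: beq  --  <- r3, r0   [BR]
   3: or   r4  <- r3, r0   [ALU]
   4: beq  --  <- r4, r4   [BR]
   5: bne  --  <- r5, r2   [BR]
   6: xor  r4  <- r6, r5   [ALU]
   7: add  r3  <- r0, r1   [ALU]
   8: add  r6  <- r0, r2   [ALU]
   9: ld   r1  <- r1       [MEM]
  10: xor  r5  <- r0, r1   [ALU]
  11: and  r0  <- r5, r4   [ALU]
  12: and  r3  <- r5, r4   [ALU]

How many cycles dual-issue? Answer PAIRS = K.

PAIRS = 4

[0] i0  bne  -- no-port BR/BR
[1] i1  bne  -- no-port BR/BR
[2] i2+i3  beq;or  -- dual
[3] i4  beq  -- no-port BR/BR
[4] i5+i6  bne;xor  -- dual
[5] i7+i8  add;add  -- dual
[6] i9  ld  -- RAW r1
[7] i10  xor  -- RAW r5
[8] i11+i12  and;and  -- dual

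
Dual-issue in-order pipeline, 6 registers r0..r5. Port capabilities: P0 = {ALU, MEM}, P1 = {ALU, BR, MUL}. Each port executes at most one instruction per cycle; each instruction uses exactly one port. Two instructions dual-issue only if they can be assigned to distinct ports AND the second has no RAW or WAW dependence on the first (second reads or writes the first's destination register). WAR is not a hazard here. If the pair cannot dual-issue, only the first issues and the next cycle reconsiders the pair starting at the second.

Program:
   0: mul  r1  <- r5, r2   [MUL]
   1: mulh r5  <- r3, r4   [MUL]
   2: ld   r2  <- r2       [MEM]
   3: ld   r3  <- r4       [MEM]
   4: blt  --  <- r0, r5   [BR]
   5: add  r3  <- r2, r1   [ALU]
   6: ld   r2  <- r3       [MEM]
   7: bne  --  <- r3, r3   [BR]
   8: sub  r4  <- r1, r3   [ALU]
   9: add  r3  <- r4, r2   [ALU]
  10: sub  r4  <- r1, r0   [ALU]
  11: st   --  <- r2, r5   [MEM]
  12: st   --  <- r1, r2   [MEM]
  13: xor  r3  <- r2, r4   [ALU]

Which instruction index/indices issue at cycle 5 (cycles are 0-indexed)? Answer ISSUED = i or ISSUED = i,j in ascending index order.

#0 head=0: mul.MUL i0 no-port MUL/MUL
#1 head=1: mulh.MUL ld.MEM i1&i2 dual
#2 head=3: ld.MEM blt.BR i3&i4 dual
#3 head=5: add.ALU i5 RAW r3
#4 head=6: ld.MEM bne.BR i6&i7 dual
#5 head=8: sub.ALU i8 RAW r4
#6 head=9: add.ALU sub.ALU i9&i10 dual
#7 head=11: st.MEM i11 no-port MEM/MEM
#8 head=12: st.MEM xor.ALU i12&i13 dual

ISSUED = 8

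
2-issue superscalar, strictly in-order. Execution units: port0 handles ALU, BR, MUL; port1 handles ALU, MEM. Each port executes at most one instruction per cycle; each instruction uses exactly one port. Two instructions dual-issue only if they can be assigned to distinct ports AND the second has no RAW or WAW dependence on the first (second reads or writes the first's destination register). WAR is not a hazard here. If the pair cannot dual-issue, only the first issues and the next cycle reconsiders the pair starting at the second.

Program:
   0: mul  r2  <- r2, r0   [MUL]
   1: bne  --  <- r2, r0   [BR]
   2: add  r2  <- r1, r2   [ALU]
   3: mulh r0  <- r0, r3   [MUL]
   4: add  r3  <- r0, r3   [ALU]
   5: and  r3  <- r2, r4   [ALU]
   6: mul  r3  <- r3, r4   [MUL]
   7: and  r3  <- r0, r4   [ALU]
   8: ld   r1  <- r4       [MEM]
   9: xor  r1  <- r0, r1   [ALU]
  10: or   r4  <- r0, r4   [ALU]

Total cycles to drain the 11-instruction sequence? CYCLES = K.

CYCLES = 8

t=0 i0:mul.MUL ; no-port MUL/BR
t=1 i1/i2:bne.BR+add.ALU ; dual
t=2 i3:mulh.MUL ; RAW r0
t=3 i4:add.ALU ; WAW r3
t=4 i5:and.ALU ; RAW+WAW r3
t=5 i6:mul.MUL ; WAW r3
t=6 i7/i8:and.ALU+ld.MEM ; dual
t=7 i9/i10:xor.ALU+or.ALU ; dual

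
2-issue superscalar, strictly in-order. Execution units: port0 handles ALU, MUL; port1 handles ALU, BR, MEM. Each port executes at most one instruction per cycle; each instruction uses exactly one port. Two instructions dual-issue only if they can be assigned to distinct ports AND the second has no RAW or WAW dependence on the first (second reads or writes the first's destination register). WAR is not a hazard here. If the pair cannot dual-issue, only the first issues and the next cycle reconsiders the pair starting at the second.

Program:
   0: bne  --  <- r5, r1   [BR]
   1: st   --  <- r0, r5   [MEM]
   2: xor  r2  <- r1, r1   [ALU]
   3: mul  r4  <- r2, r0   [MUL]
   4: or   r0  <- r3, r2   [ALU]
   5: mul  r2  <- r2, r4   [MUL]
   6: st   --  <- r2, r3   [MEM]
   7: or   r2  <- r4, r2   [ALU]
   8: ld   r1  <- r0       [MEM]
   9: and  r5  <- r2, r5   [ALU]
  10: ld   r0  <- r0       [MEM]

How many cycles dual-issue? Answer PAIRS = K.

PAIRS = 4

[0] i0  bne.BR  -- no-port BR/MEM
[1] i1,i2  st.MEM/xor.ALU  -- dual
[2] i3,i4  mul.MUL/or.ALU  -- dual
[3] i5  mul.MUL  -- RAW r2
[4] i6,i7  st.MEM/or.ALU  -- dual
[5] i8,i9  ld.MEM/and.ALU  -- dual
[6] i10  ld.MEM  -- tail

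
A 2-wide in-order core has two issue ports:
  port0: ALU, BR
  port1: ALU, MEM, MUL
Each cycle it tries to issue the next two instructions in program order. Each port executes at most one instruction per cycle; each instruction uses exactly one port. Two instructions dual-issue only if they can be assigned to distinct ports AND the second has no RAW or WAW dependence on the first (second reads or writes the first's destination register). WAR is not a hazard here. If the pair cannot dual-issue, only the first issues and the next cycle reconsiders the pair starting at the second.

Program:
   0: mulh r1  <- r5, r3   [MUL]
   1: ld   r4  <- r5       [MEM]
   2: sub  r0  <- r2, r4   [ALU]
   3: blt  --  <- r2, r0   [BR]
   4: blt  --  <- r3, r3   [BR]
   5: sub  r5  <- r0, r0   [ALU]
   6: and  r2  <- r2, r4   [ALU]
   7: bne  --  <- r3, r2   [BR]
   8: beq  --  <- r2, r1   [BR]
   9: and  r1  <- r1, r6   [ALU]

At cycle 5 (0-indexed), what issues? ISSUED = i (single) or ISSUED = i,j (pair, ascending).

ISSUED = 6

  cy0 -> i0 (mulh.MUL) no-port MUL/MEM
  cy1 -> i1 (ld.MEM) RAW r4
  cy2 -> i2 (sub.ALU) RAW r0
  cy3 -> i3 (blt.BR) no-port BR/BR
  cy4 -> i4/i5 (blt.BR+sub.ALU) dual
  cy5 -> i6 (and.ALU) RAW r2
  cy6 -> i7 (bne.BR) no-port BR/BR
  cy7 -> i8/i9 (beq.BR+and.ALU) dual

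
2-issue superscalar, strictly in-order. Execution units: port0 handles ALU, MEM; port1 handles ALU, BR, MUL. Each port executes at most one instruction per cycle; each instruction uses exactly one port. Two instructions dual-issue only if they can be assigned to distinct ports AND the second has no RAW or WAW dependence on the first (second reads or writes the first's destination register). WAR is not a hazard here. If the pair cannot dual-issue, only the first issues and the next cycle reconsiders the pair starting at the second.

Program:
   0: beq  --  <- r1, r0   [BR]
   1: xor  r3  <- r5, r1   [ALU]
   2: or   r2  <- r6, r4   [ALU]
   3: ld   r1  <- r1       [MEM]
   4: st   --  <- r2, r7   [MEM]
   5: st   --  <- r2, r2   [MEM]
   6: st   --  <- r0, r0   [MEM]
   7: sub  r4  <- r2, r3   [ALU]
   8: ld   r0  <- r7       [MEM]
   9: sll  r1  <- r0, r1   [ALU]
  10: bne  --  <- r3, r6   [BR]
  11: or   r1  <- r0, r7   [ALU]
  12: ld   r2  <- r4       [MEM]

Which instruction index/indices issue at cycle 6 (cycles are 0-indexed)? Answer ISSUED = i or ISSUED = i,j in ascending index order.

c0: i0,i1 beq.BR/xor.ALU  2-wide
c1: i2,i3 or.ALU/ld.MEM  2-wide
c2: i4 st.MEM  no-port MEM/MEM
c3: i5 st.MEM  no-port MEM/MEM
c4: i6,i7 st.MEM/sub.ALU  2-wide
c5: i8 ld.MEM  RAW r0
c6: i9,i10 sll.ALU/bne.BR  2-wide
c7: i11,i12 or.ALU/ld.MEM  2-wide

ISSUED = 9,10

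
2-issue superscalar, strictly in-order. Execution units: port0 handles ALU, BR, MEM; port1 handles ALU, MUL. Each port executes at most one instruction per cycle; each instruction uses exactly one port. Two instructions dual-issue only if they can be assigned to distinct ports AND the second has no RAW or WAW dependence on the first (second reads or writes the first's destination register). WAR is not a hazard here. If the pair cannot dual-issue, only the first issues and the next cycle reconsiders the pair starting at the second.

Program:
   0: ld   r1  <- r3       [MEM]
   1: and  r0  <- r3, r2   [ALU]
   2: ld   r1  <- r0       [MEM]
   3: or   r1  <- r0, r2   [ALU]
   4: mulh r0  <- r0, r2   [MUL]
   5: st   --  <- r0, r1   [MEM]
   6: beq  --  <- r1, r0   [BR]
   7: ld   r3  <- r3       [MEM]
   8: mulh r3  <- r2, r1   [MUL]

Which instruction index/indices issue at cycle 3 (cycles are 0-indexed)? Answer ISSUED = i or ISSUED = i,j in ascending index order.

t=0 i0/i1:ld;and ; pair
t=1 i2:ld ; WAW r1
t=2 i3/i4:or;mulh ; pair
t=3 i5:st ; no-port MEM/BR
t=4 i6:beq ; no-port BR/MEM
t=5 i7:ld ; WAW r3
t=6 i8:mulh ; tail

ISSUED = 5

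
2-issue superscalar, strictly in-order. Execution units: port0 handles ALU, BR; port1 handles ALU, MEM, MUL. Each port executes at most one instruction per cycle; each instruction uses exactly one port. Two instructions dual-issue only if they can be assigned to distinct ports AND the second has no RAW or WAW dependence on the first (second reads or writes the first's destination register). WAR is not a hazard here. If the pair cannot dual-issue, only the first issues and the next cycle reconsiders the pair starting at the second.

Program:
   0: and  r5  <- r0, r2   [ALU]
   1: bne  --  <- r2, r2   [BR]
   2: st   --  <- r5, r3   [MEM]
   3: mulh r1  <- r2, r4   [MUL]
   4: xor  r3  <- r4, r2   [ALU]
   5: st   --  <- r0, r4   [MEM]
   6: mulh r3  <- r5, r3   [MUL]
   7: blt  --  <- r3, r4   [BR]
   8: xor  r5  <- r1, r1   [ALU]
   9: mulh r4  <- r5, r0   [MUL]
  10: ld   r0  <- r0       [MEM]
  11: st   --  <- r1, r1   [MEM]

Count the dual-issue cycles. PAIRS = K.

c0: i0,i1 and/bne  pair
c1: i2 st  no-port MEM/MUL
c2: i3,i4 mulh/xor  pair
c3: i5 st  no-port MEM/MUL
c4: i6 mulh  RAW r3
c5: i7,i8 blt/xor  pair
c6: i9 mulh  no-port MUL/MEM
c7: i10 ld  no-port MEM/MEM
c8: i11 st  tail

PAIRS = 3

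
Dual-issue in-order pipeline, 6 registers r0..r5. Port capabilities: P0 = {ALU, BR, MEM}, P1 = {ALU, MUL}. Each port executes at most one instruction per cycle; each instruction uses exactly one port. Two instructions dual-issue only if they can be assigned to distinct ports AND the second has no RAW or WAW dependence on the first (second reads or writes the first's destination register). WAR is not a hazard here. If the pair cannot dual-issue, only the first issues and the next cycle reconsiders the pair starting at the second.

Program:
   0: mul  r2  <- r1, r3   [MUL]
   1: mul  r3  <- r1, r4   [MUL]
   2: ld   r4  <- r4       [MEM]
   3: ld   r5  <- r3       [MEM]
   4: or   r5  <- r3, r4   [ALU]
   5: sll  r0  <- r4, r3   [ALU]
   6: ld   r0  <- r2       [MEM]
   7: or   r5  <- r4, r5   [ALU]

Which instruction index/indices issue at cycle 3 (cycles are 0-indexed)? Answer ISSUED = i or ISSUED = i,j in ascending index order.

ISSUED = 4,5

  cy0 -> i0 (mul) no-port MUL/MUL
  cy1 -> i1,i2 (mul+ld) dual
  cy2 -> i3 (ld) WAW r5
  cy3 -> i4,i5 (or+sll) dual
  cy4 -> i6,i7 (ld+or) dual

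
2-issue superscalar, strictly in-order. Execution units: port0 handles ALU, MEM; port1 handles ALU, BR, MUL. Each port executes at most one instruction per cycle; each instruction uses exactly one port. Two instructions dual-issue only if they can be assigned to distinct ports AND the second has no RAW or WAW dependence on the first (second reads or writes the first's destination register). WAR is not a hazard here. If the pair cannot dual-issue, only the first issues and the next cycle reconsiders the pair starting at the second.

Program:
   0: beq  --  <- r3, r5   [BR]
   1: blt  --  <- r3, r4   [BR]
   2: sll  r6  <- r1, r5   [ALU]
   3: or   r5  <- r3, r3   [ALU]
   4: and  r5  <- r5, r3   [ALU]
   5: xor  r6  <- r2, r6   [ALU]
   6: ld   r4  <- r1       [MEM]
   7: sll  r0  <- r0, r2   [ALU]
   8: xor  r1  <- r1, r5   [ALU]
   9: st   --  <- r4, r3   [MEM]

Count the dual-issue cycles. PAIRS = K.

#0 head=0: beq i0 no-port BR/BR
#1 head=1: blt;sll i1&i2 2-wide
#2 head=3: or i3 RAW+WAW r5
#3 head=4: and;xor i4&i5 2-wide
#4 head=6: ld;sll i6&i7 2-wide
#5 head=8: xor;st i8&i9 2-wide

PAIRS = 4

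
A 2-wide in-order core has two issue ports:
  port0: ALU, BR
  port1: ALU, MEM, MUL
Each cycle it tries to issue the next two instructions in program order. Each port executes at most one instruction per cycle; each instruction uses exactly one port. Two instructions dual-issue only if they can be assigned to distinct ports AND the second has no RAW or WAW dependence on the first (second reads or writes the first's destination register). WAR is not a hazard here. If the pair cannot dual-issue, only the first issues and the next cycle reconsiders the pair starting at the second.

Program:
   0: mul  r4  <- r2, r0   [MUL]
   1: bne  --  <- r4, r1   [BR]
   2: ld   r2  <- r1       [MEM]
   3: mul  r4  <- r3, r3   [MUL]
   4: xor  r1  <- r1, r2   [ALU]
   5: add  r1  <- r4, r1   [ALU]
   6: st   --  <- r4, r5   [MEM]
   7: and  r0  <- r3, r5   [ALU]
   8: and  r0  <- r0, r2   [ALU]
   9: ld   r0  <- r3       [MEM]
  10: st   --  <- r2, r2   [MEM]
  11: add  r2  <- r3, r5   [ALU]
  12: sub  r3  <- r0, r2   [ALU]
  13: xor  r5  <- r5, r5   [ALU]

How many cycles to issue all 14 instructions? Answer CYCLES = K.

[0] i0  mul  -- RAW r4
[1] i1/i2  bne+ld  -- dual
[2] i3/i4  mul+xor  -- dual
[3] i5/i6  add+st  -- dual
[4] i7  and  -- RAW+WAW r0
[5] i8  and  -- WAW r0
[6] i9  ld  -- no-port MEM/MEM
[7] i10/i11  st+add  -- dual
[8] i12/i13  sub+xor  -- dual

CYCLES = 9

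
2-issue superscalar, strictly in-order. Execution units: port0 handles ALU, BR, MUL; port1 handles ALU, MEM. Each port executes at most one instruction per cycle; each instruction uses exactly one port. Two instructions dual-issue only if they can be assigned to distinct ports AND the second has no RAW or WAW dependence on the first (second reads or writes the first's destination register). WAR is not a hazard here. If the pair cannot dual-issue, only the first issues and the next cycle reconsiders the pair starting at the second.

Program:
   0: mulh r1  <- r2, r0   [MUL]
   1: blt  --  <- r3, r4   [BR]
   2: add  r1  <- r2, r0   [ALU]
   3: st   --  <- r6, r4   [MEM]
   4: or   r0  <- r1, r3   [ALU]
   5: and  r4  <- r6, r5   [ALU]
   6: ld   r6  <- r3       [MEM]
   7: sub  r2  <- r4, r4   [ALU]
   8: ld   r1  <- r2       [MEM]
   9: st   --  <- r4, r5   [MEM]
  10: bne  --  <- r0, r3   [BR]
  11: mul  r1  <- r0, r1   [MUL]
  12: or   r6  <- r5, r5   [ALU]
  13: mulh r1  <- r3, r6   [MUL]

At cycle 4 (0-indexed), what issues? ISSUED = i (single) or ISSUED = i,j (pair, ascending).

ISSUED = 7

0. mulh @i0  | no-port MUL/BR
1. blt+add @i1+i2  | dual
2. st+or @i3+i4  | dual
3. and+ld @i5+i6  | dual
4. sub @i7  | RAW r2
5. ld @i8  | no-port MEM/MEM
6. st+bne @i9+i10  | dual
7. mul+or @i11+i12  | dual
8. mulh @i13  | tail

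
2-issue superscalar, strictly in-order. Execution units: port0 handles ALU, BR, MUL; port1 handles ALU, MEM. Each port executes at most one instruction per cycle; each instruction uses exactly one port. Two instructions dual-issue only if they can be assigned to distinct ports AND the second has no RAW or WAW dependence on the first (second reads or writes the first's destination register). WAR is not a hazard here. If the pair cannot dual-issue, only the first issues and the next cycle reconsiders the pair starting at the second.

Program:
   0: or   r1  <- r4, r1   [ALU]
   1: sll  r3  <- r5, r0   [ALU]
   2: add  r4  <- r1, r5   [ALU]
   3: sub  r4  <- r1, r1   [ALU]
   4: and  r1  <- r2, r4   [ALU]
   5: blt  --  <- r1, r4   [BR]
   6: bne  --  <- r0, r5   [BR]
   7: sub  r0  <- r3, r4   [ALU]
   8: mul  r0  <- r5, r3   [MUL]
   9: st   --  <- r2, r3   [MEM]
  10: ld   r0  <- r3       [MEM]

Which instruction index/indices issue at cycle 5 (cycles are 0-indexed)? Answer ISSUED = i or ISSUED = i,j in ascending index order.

ISSUED = 6,7

#0 head=0: or.ALU sll.ALU i0+i1 2-wide
#1 head=2: add.ALU i2 WAW r4
#2 head=3: sub.ALU i3 RAW r4
#3 head=4: and.ALU i4 RAW r1
#4 head=5: blt.BR i5 no-port BR/BR
#5 head=6: bne.BR sub.ALU i6+i7 2-wide
#6 head=8: mul.MUL st.MEM i8+i9 2-wide
#7 head=10: ld.MEM i10 tail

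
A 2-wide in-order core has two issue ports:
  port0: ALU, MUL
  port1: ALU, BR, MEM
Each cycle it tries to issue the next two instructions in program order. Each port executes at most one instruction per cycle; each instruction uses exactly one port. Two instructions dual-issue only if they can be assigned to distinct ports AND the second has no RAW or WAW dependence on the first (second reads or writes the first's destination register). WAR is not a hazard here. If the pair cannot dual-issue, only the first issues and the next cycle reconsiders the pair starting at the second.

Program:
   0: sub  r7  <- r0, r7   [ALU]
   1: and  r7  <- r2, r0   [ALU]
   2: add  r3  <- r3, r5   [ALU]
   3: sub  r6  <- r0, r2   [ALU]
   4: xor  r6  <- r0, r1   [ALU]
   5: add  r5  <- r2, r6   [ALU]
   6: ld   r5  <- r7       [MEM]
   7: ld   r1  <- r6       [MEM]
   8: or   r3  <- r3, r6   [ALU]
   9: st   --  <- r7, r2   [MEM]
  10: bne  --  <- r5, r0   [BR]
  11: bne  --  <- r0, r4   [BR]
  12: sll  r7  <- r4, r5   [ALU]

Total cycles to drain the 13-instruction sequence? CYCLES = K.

[0] i0  sub  -- WAW r7
[1] i1+i2  and+add  -- pair
[2] i3  sub  -- WAW r6
[3] i4  xor  -- RAW r6
[4] i5  add  -- WAW r5
[5] i6  ld  -- no-port MEM/MEM
[6] i7+i8  ld+or  -- pair
[7] i9  st  -- no-port MEM/BR
[8] i10  bne  -- no-port BR/BR
[9] i11+i12  bne+sll  -- pair

CYCLES = 10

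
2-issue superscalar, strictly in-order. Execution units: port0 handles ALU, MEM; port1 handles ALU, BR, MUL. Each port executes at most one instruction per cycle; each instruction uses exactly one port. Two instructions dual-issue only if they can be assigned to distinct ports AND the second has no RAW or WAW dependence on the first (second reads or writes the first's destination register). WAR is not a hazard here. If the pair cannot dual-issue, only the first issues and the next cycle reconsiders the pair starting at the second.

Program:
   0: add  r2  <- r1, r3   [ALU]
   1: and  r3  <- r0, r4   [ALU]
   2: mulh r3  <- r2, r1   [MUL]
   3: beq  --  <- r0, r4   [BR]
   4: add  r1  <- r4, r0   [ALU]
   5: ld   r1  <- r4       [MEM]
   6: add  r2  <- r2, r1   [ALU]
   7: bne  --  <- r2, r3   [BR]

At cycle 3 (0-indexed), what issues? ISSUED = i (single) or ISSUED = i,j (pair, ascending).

ISSUED = 5

  cy0 -> i0&i1 (add.ALU+and.ALU) 2-wide
  cy1 -> i2 (mulh.MUL) no-port MUL/BR
  cy2 -> i3&i4 (beq.BR+add.ALU) 2-wide
  cy3 -> i5 (ld.MEM) RAW r1
  cy4 -> i6 (add.ALU) RAW r2
  cy5 -> i7 (bne.BR) tail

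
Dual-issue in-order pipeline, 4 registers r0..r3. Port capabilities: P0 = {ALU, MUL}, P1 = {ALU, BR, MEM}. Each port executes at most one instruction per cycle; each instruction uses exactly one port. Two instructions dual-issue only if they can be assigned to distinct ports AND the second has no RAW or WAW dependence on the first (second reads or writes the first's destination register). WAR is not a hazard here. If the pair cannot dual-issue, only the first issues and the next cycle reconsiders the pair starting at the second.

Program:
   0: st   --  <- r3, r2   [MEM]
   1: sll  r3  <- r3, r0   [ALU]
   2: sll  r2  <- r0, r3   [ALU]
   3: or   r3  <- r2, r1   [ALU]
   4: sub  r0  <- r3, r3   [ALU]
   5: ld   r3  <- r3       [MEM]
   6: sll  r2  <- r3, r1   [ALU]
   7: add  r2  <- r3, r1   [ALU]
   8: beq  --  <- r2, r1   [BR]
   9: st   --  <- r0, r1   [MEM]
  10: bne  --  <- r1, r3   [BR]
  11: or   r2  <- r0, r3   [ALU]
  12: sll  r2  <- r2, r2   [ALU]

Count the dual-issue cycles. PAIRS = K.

PAIRS = 3

#0 head=0: st+sll i0/i1 dual
#1 head=2: sll i2 RAW r2
#2 head=3: or i3 RAW r3
#3 head=4: sub+ld i4/i5 dual
#4 head=6: sll i6 WAW r2
#5 head=7: add i7 RAW r2
#6 head=8: beq i8 no-port BR/MEM
#7 head=9: st i9 no-port MEM/BR
#8 head=10: bne+or i10/i11 dual
#9 head=12: sll i12 tail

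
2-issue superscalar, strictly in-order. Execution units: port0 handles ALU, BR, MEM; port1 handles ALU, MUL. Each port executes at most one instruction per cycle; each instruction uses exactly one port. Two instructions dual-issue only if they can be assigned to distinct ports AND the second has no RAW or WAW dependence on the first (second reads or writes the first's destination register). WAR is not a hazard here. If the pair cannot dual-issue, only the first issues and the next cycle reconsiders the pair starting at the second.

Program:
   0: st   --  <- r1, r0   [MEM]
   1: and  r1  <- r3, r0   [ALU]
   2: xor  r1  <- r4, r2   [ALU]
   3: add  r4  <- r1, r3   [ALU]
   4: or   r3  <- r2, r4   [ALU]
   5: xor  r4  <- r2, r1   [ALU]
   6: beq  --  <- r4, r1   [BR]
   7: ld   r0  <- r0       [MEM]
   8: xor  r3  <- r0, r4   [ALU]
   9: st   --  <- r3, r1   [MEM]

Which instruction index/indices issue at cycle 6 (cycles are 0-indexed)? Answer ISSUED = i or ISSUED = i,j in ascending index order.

t=0 i0/i1:st.MEM;and.ALU ; dual
t=1 i2:xor.ALU ; RAW r1
t=2 i3:add.ALU ; RAW r4
t=3 i4/i5:or.ALU;xor.ALU ; dual
t=4 i6:beq.BR ; no-port BR/MEM
t=5 i7:ld.MEM ; RAW r0
t=6 i8:xor.ALU ; RAW r3
t=7 i9:st.MEM ; tail

ISSUED = 8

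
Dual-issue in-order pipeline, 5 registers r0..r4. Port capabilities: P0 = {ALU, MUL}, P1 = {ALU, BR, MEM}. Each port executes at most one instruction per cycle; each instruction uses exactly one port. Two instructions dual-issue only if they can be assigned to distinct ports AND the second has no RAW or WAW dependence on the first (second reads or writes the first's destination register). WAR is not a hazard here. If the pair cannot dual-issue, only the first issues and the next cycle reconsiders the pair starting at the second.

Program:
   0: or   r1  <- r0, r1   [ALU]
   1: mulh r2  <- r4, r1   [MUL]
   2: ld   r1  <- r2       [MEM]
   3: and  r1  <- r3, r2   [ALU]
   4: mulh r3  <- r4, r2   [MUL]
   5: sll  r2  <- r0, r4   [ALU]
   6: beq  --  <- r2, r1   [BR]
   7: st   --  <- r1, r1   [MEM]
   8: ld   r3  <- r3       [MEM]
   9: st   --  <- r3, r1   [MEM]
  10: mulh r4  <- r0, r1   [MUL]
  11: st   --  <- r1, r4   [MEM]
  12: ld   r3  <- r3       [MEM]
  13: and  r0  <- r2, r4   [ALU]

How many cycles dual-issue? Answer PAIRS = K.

PAIRS = 3

0. or @i0  | RAW r1
1. mulh @i1  | RAW r2
2. ld @i2  | WAW r1
3. and/mulh @i3,i4  | dual
4. sll @i5  | RAW r2
5. beq @i6  | no-port BR/MEM
6. st @i7  | no-port MEM/MEM
7. ld @i8  | no-port MEM/MEM
8. st/mulh @i9,i10  | dual
9. st @i11  | no-port MEM/MEM
10. ld/and @i12,i13  | dual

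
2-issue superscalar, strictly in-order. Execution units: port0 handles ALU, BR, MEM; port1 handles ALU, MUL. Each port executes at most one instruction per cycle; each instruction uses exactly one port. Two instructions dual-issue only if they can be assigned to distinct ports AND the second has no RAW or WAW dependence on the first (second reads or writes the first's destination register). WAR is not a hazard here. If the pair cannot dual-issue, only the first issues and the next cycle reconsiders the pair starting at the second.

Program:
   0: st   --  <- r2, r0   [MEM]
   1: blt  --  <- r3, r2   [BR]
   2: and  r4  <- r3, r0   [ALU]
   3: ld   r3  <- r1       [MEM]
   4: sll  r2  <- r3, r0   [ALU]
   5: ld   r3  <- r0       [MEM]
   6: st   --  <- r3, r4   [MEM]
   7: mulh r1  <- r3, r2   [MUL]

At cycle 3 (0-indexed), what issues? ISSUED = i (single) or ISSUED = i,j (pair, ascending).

0. st @i0  | no-port MEM/BR
1. blt and @i1/i2  | dual
2. ld @i3  | RAW r3
3. sll ld @i4/i5  | dual
4. st mulh @i6/i7  | dual

ISSUED = 4,5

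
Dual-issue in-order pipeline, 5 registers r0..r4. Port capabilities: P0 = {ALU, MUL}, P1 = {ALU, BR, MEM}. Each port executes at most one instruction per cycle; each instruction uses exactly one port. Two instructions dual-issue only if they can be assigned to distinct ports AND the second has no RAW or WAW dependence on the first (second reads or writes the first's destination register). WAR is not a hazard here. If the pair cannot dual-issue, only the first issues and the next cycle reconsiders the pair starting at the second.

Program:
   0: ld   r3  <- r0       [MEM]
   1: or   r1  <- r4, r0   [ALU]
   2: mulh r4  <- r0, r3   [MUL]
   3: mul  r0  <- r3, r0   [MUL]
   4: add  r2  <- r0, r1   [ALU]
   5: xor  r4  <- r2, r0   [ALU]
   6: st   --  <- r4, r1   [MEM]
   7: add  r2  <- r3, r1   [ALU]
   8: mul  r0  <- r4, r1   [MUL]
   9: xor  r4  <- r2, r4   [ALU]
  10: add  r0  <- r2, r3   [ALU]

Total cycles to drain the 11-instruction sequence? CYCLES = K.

#0 head=0: ld.MEM+or.ALU i0,i1 2-wide
#1 head=2: mulh.MUL i2 no-port MUL/MUL
#2 head=3: mul.MUL i3 RAW r0
#3 head=4: add.ALU i4 RAW r2
#4 head=5: xor.ALU i5 RAW r4
#5 head=6: st.MEM+add.ALU i6,i7 2-wide
#6 head=8: mul.MUL+xor.ALU i8,i9 2-wide
#7 head=10: add.ALU i10 tail

CYCLES = 8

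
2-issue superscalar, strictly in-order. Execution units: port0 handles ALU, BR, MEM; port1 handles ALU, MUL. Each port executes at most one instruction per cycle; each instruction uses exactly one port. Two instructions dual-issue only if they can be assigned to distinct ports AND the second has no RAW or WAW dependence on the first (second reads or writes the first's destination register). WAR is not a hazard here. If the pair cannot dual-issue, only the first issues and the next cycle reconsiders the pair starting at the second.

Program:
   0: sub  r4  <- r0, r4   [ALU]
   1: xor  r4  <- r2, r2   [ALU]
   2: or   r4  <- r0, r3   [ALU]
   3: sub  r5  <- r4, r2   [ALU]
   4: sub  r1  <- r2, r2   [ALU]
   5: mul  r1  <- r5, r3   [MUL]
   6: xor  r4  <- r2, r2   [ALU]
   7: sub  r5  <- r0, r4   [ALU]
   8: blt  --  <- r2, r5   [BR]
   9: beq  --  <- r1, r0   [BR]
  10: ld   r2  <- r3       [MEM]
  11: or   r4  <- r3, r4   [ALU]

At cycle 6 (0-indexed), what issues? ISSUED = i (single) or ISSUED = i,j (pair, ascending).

[0] i0  sub.ALU  -- WAW r4
[1] i1  xor.ALU  -- WAW r4
[2] i2  or.ALU  -- RAW r4
[3] i3,i4  sub.ALU/sub.ALU  -- 2-wide
[4] i5,i6  mul.MUL/xor.ALU  -- 2-wide
[5] i7  sub.ALU  -- RAW r5
[6] i8  blt.BR  -- no-port BR/BR
[7] i9  beq.BR  -- no-port BR/MEM
[8] i10,i11  ld.MEM/or.ALU  -- 2-wide

ISSUED = 8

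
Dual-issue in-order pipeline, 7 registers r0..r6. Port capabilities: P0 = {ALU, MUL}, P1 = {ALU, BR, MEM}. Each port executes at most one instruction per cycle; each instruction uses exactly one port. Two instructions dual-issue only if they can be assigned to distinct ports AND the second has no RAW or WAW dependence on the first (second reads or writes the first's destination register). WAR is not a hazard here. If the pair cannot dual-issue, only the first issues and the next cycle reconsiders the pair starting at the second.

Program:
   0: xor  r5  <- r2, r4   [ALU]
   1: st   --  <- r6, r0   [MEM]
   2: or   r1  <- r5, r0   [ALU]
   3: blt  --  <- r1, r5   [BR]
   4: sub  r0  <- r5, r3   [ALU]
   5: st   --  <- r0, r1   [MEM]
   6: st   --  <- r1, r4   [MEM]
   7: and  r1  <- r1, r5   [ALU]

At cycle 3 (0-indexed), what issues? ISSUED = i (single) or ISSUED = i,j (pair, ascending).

ISSUED = 5

0. xor.ALU+st.MEM @i0,i1  | 2-wide
1. or.ALU @i2  | RAW r1
2. blt.BR+sub.ALU @i3,i4  | 2-wide
3. st.MEM @i5  | no-port MEM/MEM
4. st.MEM+and.ALU @i6,i7  | 2-wide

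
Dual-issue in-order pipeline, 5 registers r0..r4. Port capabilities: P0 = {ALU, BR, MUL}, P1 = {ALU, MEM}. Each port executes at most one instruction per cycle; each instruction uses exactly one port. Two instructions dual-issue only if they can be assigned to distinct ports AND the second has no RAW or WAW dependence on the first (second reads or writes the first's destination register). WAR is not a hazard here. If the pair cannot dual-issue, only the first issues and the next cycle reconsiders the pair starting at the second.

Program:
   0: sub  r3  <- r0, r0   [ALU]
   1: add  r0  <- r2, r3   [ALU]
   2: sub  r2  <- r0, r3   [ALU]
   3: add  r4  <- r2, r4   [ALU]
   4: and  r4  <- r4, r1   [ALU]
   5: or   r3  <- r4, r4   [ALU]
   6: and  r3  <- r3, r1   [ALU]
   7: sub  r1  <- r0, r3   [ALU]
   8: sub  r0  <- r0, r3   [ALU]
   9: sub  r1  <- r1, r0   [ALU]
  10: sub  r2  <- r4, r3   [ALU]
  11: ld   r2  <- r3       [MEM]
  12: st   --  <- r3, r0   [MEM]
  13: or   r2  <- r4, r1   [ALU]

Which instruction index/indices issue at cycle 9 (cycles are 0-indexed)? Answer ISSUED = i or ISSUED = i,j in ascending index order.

ISSUED = 11

0. sub @i0  | RAW r3
1. add @i1  | RAW r0
2. sub @i2  | RAW r2
3. add @i3  | RAW+WAW r4
4. and @i4  | RAW r4
5. or @i5  | RAW+WAW r3
6. and @i6  | RAW r3
7. sub sub @i7/i8  | dual
8. sub sub @i9/i10  | dual
9. ld @i11  | no-port MEM/MEM
10. st or @i12/i13  | dual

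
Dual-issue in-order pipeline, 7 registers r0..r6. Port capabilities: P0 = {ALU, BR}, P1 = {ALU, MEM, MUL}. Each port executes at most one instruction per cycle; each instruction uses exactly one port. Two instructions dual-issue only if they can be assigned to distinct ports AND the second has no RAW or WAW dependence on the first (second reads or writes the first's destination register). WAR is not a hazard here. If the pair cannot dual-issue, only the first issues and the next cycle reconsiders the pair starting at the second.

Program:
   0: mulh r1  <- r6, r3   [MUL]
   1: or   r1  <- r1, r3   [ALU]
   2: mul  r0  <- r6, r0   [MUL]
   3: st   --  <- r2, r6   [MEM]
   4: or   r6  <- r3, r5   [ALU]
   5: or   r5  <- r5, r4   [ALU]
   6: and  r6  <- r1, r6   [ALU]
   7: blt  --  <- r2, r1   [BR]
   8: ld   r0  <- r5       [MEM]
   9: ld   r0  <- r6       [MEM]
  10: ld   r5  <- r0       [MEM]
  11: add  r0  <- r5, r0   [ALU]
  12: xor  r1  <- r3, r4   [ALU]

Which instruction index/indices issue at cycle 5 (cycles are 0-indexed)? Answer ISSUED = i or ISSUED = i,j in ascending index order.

t=0 i0:mulh ; RAW+WAW r1
t=1 i1&i2:or mul ; dual
t=2 i3&i4:st or ; dual
t=3 i5&i6:or and ; dual
t=4 i7&i8:blt ld ; dual
t=5 i9:ld ; no-port MEM/MEM
t=6 i10:ld ; RAW r5
t=7 i11&i12:add xor ; dual

ISSUED = 9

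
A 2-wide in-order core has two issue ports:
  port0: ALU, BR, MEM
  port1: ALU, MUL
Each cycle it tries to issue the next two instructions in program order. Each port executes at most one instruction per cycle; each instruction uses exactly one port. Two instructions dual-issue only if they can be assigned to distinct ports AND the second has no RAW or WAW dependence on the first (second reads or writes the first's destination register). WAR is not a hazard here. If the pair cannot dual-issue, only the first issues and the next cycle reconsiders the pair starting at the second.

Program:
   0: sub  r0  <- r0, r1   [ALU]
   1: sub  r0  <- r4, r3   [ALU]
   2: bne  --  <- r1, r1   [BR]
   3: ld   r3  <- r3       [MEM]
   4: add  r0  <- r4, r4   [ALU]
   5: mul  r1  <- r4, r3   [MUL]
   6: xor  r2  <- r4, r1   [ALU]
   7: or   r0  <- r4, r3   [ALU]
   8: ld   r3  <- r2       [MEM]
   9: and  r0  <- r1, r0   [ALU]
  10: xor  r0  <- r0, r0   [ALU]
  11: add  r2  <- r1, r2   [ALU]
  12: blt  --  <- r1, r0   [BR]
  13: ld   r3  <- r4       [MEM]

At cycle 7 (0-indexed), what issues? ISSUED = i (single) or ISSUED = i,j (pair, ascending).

ISSUED = 12

#0 head=0: sub i0 WAW r0
#1 head=1: sub/bne i1/i2 2-wide
#2 head=3: ld/add i3/i4 2-wide
#3 head=5: mul i5 RAW r1
#4 head=6: xor/or i6/i7 2-wide
#5 head=8: ld/and i8/i9 2-wide
#6 head=10: xor/add i10/i11 2-wide
#7 head=12: blt i12 no-port BR/MEM
#8 head=13: ld i13 tail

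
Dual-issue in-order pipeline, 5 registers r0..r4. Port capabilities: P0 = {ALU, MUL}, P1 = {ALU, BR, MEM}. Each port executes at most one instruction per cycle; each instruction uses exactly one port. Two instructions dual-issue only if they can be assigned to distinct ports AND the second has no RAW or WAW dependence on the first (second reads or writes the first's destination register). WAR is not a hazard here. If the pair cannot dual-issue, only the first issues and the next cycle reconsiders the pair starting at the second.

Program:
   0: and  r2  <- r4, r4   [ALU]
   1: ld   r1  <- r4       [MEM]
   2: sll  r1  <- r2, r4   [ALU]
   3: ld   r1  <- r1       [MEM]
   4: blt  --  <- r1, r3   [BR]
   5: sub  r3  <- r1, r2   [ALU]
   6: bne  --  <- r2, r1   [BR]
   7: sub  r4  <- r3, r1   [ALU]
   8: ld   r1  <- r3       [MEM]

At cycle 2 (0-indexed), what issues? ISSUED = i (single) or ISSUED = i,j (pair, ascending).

ISSUED = 3

[0] i0,i1  and.ALU+ld.MEM  -- dual
[1] i2  sll.ALU  -- RAW+WAW r1
[2] i3  ld.MEM  -- no-port MEM/BR
[3] i4,i5  blt.BR+sub.ALU  -- dual
[4] i6,i7  bne.BR+sub.ALU  -- dual
[5] i8  ld.MEM  -- tail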